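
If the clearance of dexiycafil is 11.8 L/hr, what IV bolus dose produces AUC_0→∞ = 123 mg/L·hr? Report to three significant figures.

Dose = 1450 mg

Dose_iv = CL × AUC_0→∞
     = 11.8 × 123 = 1451.4 mg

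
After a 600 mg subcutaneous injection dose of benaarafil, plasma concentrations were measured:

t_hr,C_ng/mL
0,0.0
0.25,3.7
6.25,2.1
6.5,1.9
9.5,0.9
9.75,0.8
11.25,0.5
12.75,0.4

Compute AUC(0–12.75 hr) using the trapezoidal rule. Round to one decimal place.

AUC = 24.4 ng/mL·hr

Trapezoidal AUC_0→12.75:
  [0→0.25]: (0.0+3.7)/2 × 0.25 = 0.4625
  [0.25→6.25]: (3.7+2.1)/2 × 6 = 17.4
  [6.25→6.5]: (2.1+1.9)/2 × 0.25 = 0.5
  [6.5→9.5]: (1.9+0.9)/2 × 3 = 4.2
  [9.5→9.75]: (0.9+0.8)/2 × 0.25 = 0.2125
  [9.75→11.25]: (0.8+0.5)/2 × 1.5 = 0.975
  [11.25→12.75]: (0.5+0.4)/2 × 1.5 = 0.675
  Sum = 24.425 ng/mL·hr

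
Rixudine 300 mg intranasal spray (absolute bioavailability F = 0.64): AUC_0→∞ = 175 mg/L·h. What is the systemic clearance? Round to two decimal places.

CL = 1.10 L/h

CL = F × Dose / AUC_0→∞
   = 0.64 × 300 / 175 = 1.09714 L/h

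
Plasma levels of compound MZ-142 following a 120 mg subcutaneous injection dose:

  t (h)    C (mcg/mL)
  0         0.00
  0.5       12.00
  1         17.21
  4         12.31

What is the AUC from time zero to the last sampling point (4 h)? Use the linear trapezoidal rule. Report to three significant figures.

Trapezoidal AUC_0→4:
  [0→0.5]: (0.00+12.00)/2 × 0.5 = 3.0
  [0.5→1]: (12.00+17.21)/2 × 0.5 = 7.3025
  [1→4]: (17.21+12.31)/2 × 3 = 44.28
  Sum = 54.5825 mcg/mL·h

AUC = 54.6 mcg/mL·h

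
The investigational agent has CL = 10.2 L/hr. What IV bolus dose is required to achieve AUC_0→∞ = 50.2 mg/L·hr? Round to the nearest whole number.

Dose = 512 mg

Dose_iv = CL × AUC_0→∞
     = 10.2 × 50.2 = 512.04 mg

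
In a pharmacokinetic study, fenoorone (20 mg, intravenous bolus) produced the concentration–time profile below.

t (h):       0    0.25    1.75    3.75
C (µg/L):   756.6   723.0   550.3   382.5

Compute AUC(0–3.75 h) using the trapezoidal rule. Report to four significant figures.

AUC = 2073 µg/L·h

Trapezoidal AUC_0→3.75:
  [0→0.25]: (756.6+723.0)/2 × 0.25 = 184.95
  [0.25→1.75]: (723.0+550.3)/2 × 1.5 = 954.975
  [1.75→3.75]: (550.3+382.5)/2 × 2 = 932.8
  Sum = 2072.725 µg/L·h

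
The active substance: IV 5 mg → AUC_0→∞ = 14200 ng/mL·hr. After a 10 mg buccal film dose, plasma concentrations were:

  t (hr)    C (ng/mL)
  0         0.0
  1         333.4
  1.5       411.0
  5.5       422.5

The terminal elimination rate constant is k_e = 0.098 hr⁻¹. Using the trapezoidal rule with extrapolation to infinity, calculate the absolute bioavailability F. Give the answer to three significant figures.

F = 0.223

Trapezoidal AUC_0→5.5 (buccal film):
  [0→1]: (0.0+333.4)/2 × 1 = 166.7
  [1→1.5]: (333.4+411.0)/2 × 0.5 = 186.1
  [1.5→5.5]: (411.0+422.5)/2 × 4 = 1667.0
  Sum = 2019.8 ng/mL·hr
Tail: C_last/k_e = 422.5/0.098 = 4311.224
AUC_0→∞ (buccal film) = 2019.8 + 4311.224 = 6331.024 ng/mL·hr
F = (AUC_ev/D_ev)/(AUC_iv/D_iv) = (6331.024/10)/(14200/5) = 633.1024/2840 = 0.2229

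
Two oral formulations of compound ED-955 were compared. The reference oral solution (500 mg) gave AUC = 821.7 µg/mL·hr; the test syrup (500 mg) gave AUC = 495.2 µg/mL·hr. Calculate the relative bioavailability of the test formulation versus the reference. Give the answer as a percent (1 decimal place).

F_rel = 60.3%

F_rel = (AUC_test/D_test) / (AUC_ref/D_ref)
      = (495.2/500) / (821.7/500)
      = 0.9904 / 1.6434 = 0.6027 = 60.27%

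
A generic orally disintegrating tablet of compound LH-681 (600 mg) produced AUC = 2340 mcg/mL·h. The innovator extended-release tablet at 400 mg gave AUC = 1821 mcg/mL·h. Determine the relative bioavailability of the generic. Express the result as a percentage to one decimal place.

F_rel = 85.7%

F_rel = (AUC_test/D_test) / (AUC_ref/D_ref)
      = (2340/600) / (1821/400)
      = 3.9 / 4.5525 = 0.8567 = 85.67%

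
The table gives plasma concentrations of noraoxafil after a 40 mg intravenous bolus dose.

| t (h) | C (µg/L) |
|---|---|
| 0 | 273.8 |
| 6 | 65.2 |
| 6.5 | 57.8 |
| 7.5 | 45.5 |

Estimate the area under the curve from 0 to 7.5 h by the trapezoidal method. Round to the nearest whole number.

Trapezoidal AUC_0→7.5:
  [0→6]: (273.8+65.2)/2 × 6 = 1017.0
  [6→6.5]: (65.2+57.8)/2 × 0.5 = 30.75
  [6.5→7.5]: (57.8+45.5)/2 × 1 = 51.65
  Sum = 1099.4 µg/L·h

AUC = 1099 µg/L·h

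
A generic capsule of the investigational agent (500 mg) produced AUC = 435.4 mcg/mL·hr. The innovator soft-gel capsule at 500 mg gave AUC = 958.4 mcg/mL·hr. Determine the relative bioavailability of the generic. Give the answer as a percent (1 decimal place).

F_rel = 45.4%

F_rel = (AUC_test/D_test) / (AUC_ref/D_ref)
      = (435.4/500) / (958.4/500)
      = 0.8708 / 1.9168 = 0.4543 = 45.43%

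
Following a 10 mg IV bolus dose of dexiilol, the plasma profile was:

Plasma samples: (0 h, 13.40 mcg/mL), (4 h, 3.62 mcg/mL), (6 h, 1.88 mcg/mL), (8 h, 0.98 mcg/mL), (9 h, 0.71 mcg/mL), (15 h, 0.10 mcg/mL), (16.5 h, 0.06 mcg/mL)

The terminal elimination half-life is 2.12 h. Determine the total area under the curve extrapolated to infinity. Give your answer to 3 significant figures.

AUC = 46.0 mcg/mL·h

Trapezoidal AUC_0→16.5:
  [0→4]: (13.40+3.62)/2 × 4 = 34.04
  [4→6]: (3.62+1.88)/2 × 2 = 5.5
  [6→8]: (1.88+0.98)/2 × 2 = 2.86
  [8→9]: (0.98+0.71)/2 × 1 = 0.845
  [9→15]: (0.71+0.10)/2 × 6 = 2.43
  [15→16.5]: (0.10+0.06)/2 × 1.5 = 0.12
  Sum = 45.795 mcg/mL·h
k_e = ln2 / t½ = 0.693147 / 2.12 = 0.3270 h^-1
Extrapolated tail: C_last / k_e = 0.06 / 0.327 = 0.183
AUC_0→∞ = 45.795 + 0.183 = 45.978 mcg/mL·h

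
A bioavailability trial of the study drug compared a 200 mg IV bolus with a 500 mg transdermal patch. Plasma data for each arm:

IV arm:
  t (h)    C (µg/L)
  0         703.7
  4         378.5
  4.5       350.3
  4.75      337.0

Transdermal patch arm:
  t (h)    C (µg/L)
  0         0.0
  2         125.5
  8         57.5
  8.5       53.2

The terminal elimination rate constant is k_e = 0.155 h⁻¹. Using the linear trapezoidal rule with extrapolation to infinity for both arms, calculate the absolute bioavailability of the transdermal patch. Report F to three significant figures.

Trapezoidal AUC_0→4.75 (IV):
  [0→4]: (703.7+378.5)/2 × 4 = 2164.4
  [4→4.5]: (378.5+350.3)/2 × 0.5 = 182.2
  [4.5→4.75]: (350.3+337.0)/2 × 0.25 = 85.9125
  Sum = 2432.5125 µg/L·h
IV tail: 337.0/0.155 = 2174.194; AUC_iv,0→∞ = 2432.5125 + 2174.194 = 4606.7065 µg/L·h
Trapezoidal AUC_0→8.5 (transdermal patch):
  [0→2]: (0.0+125.5)/2 × 2 = 125.5
  [2→8]: (125.5+57.5)/2 × 6 = 549.0
  [8→8.5]: (57.5+53.2)/2 × 0.5 = 27.675
  Sum = 702.175 µg/L·h
transdermal patch tail: 53.2/0.155 = 343.226; AUC_ev,0→∞ = 702.175 + 343.226 = 1045.401 µg/L·h
F = (AUC_ev/D_ev)/(AUC_iv/D_iv) = (1045.401/500)/(4606.7065/200) = 2.090802/23.0335 = 0.0908

F = 0.0908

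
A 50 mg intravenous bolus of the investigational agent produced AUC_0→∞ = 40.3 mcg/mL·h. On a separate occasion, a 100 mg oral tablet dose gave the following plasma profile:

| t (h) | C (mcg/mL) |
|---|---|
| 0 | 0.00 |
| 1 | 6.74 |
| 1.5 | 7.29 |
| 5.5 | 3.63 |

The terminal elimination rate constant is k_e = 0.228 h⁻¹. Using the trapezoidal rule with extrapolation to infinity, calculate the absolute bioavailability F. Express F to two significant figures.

F = 0.55

Trapezoidal AUC_0→5.5 (oral tablet):
  [0→1]: (0.00+6.74)/2 × 1 = 3.37
  [1→1.5]: (6.74+7.29)/2 × 0.5 = 3.5075
  [1.5→5.5]: (7.29+3.63)/2 × 4 = 21.84
  Sum = 28.7175 mcg/mL·h
Tail: C_last/k_e = 3.63/0.228 = 15.921
AUC_0→∞ (oral tablet) = 28.7175 + 15.921 = 44.6385 mcg/mL·h
F = (AUC_ev/D_ev)/(AUC_iv/D_iv) = (44.6385/100)/(40.3/50) = 0.446385/0.806 = 0.5538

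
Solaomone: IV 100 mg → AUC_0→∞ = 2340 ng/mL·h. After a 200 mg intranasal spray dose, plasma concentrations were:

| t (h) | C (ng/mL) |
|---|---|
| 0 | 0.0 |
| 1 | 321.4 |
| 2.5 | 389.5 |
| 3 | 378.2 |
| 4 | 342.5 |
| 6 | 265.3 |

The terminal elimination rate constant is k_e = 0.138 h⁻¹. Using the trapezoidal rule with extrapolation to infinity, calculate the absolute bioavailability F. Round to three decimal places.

F = 0.807

Trapezoidal AUC_0→6 (intranasal spray):
  [0→1]: (0.0+321.4)/2 × 1 = 160.7
  [1→2.5]: (321.4+389.5)/2 × 1.5 = 533.175
  [2.5→3]: (389.5+378.2)/2 × 0.5 = 191.925
  [3→4]: (378.2+342.5)/2 × 1 = 360.35
  [4→6]: (342.5+265.3)/2 × 2 = 607.8
  Sum = 1853.95 ng/mL·h
Tail: C_last/k_e = 265.3/0.138 = 1922.464
AUC_0→∞ (intranasal spray) = 1853.95 + 1922.464 = 3776.414 ng/mL·h
F = (AUC_ev/D_ev)/(AUC_iv/D_iv) = (3776.414/200)/(2340/100) = 18.88207/23.4 = 0.8069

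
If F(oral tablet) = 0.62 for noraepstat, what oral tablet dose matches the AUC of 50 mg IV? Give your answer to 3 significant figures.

For equal systemic exposure: F × D_ev = D_iv
D_ev = D_iv / F = 50 / 0.62 = 80.6452 mg

D_oral = 80.6 mg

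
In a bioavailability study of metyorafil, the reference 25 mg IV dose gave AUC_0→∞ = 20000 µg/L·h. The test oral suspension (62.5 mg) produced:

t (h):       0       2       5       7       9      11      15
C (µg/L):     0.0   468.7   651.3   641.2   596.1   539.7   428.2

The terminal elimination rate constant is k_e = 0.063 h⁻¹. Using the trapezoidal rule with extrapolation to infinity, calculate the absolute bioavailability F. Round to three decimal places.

F = 0.291

Trapezoidal AUC_0→15 (oral suspension):
  [0→2]: (0.0+468.7)/2 × 2 = 468.7
  [2→5]: (468.7+651.3)/2 × 3 = 1680.0
  [5→7]: (651.3+641.2)/2 × 2 = 1292.5
  [7→9]: (641.2+596.1)/2 × 2 = 1237.3
  [9→11]: (596.1+539.7)/2 × 2 = 1135.8
  [11→15]: (539.7+428.2)/2 × 4 = 1935.8
  Sum = 7750.1 µg/L·h
Tail: C_last/k_e = 428.2/0.063 = 6796.825
AUC_0→∞ (oral suspension) = 7750.1 + 6796.825 = 14546.925 µg/L·h
F = (AUC_ev/D_ev)/(AUC_iv/D_iv) = (14546.925/62.5)/(20000/25) = 232.7508/800 = 0.2909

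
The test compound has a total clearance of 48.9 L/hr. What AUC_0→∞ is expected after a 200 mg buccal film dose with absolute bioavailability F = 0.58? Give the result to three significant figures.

AUC_0→∞ = F × Dose / CL
        = 0.58 × 200 / 48.9 = 2.37219 mg/L·hr

AUC = 2.37 mg/L·hr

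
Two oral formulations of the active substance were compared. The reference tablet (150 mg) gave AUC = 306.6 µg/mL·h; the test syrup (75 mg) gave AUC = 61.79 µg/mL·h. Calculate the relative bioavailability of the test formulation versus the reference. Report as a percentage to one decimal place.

F_rel = 40.3%

F_rel = (AUC_test/D_test) / (AUC_ref/D_ref)
      = (61.79/75) / (306.6/150)
      = 0.823867 / 2.044 = 0.4031 = 40.31%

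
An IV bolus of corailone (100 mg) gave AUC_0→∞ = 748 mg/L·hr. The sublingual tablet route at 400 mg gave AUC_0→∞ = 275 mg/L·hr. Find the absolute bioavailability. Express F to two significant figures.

F = (AUC_ev / D_ev) / (AUC_iv / D_iv)
  = (275/400) / (748/100)
  = 0.6875 / 7.48 = 0.0919

F = 0.092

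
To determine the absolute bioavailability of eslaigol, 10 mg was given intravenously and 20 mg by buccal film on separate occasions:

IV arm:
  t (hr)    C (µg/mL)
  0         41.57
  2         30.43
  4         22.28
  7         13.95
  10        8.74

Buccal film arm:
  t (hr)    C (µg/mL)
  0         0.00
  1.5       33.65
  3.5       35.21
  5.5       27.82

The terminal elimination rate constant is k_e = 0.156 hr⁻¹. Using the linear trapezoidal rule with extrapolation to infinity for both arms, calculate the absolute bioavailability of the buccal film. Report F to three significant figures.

F = 0.623

Trapezoidal AUC_0→10 (IV):
  [0→2]: (41.57+30.43)/2 × 2 = 72.0
  [2→4]: (30.43+22.28)/2 × 2 = 52.71
  [4→7]: (22.28+13.95)/2 × 3 = 54.345
  [7→10]: (13.95+8.74)/2 × 3 = 34.035
  Sum = 213.09 µg/mL·hr
IV tail: 8.74/0.156 = 56.026; AUC_iv,0→∞ = 213.09 + 56.026 = 269.116 µg/mL·hr
Trapezoidal AUC_0→5.5 (buccal film):
  [0→1.5]: (0.00+33.65)/2 × 1.5 = 25.2375
  [1.5→3.5]: (33.65+35.21)/2 × 2 = 68.86
  [3.5→5.5]: (35.21+27.82)/2 × 2 = 63.03
  Sum = 157.1275 µg/mL·hr
buccal film tail: 27.82/0.156 = 178.333; AUC_ev,0→∞ = 157.1275 + 178.333 = 335.4605 µg/mL·hr
F = (AUC_ev/D_ev)/(AUC_iv/D_iv) = (335.4605/20)/(269.116/10) = 16.773025/26.9116 = 0.6233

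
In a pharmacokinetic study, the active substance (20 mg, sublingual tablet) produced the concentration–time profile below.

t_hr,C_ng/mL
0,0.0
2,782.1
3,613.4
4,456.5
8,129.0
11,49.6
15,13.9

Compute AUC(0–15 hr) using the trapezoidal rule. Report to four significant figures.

AUC = 3581 ng/mL·hr

Trapezoidal AUC_0→15:
  [0→2]: (0.0+782.1)/2 × 2 = 782.1
  [2→3]: (782.1+613.4)/2 × 1 = 697.75
  [3→4]: (613.4+456.5)/2 × 1 = 534.95
  [4→8]: (456.5+129.0)/2 × 4 = 1171.0
  [8→11]: (129.0+49.6)/2 × 3 = 267.9
  [11→15]: (49.6+13.9)/2 × 4 = 127.0
  Sum = 3580.7 ng/mL·hr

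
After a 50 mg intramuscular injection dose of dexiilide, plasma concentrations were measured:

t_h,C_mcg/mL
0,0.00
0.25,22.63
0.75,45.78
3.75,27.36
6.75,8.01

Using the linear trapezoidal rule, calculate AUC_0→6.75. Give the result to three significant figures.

AUC = 183 mcg/mL·h

Trapezoidal AUC_0→6.75:
  [0→0.25]: (0.00+22.63)/2 × 0.25 = 2.82875
  [0.25→0.75]: (22.63+45.78)/2 × 0.5 = 17.1025
  [0.75→3.75]: (45.78+27.36)/2 × 3 = 109.71
  [3.75→6.75]: (27.36+8.01)/2 × 3 = 53.055
  Sum = 182.69625 mcg/mL·h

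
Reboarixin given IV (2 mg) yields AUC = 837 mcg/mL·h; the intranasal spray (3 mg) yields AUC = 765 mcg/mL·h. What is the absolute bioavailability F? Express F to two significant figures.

F = (AUC_ev / D_ev) / (AUC_iv / D_iv)
  = (765/3) / (837/2)
  = 255 / 418.5 = 0.6093

F = 0.61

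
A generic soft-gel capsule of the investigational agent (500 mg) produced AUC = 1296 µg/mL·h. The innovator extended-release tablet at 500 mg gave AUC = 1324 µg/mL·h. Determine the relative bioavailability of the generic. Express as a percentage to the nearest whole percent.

F_rel = 98%

F_rel = (AUC_test/D_test) / (AUC_ref/D_ref)
      = (1296/500) / (1324/500)
      = 2.592 / 2.648 = 0.9789 = 97.89%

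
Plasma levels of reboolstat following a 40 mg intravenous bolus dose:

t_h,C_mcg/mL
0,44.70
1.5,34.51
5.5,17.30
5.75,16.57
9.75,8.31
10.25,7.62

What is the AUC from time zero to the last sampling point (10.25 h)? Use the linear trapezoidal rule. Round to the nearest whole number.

Trapezoidal AUC_0→10.25:
  [0→1.5]: (44.70+34.51)/2 × 1.5 = 59.4075
  [1.5→5.5]: (34.51+17.30)/2 × 4 = 103.62
  [5.5→5.75]: (17.30+16.57)/2 × 0.25 = 4.23375
  [5.75→9.75]: (16.57+8.31)/2 × 4 = 49.76
  [9.75→10.25]: (8.31+7.62)/2 × 0.5 = 3.9825
  Sum = 221.00375 mcg/mL·h

AUC = 221 mcg/mL·h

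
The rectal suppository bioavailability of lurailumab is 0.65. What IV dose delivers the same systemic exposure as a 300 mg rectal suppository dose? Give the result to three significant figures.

Systemic exposure from an extravascular dose = F × D_ev, so the equivalent IV dose is F × D_ev.
D_iv = F × D_ev = 0.65 × 300 = 195 mg

D_iv = 195 mg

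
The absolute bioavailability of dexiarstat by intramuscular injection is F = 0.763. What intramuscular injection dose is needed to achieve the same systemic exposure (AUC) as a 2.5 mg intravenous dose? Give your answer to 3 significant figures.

For equal systemic exposure: F × D_ev = D_iv
D_ev = D_iv / F = 2.5 / 0.763 = 3.27654 mg

D_intramuscular = 3.28 mg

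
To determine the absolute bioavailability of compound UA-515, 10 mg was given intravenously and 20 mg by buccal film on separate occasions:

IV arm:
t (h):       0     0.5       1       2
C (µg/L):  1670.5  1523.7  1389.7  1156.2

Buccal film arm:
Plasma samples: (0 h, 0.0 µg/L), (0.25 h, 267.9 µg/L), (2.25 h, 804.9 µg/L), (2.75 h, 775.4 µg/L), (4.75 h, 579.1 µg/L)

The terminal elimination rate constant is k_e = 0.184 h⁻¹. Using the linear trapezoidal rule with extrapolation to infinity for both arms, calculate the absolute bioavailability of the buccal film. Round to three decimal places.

F = 0.330

Trapezoidal AUC_0→2 (IV):
  [0→0.5]: (1670.5+1523.7)/2 × 0.5 = 798.55
  [0.5→1]: (1523.7+1389.7)/2 × 0.5 = 728.35
  [1→2]: (1389.7+1156.2)/2 × 1 = 1272.95
  Sum = 2799.85 µg/L·h
IV tail: 1156.2/0.184 = 6283.696; AUC_iv,0→∞ = 2799.85 + 6283.696 = 9083.546 µg/L·h
Trapezoidal AUC_0→4.75 (buccal film):
  [0→0.25]: (0.0+267.9)/2 × 0.25 = 33.4875
  [0.25→2.25]: (267.9+804.9)/2 × 2 = 1072.8
  [2.25→2.75]: (804.9+775.4)/2 × 0.5 = 395.075
  [2.75→4.75]: (775.4+579.1)/2 × 2 = 1354.5
  Sum = 2855.8625 µg/L·h
buccal film tail: 579.1/0.184 = 3147.283; AUC_ev,0→∞ = 2855.8625 + 3147.283 = 6003.1455 µg/L·h
F = (AUC_ev/D_ev)/(AUC_iv/D_iv) = (6003.1455/20)/(9083.546/10) = 300.157/908.3546 = 0.3304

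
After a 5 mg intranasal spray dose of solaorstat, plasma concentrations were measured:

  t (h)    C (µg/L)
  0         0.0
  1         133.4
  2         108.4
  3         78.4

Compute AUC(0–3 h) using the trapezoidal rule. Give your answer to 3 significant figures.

Trapezoidal AUC_0→3:
  [0→1]: (0.0+133.4)/2 × 1 = 66.7
  [1→2]: (133.4+108.4)/2 × 1 = 120.9
  [2→3]: (108.4+78.4)/2 × 1 = 93.4
  Sum = 281.0 µg/L·h

AUC = 281 µg/L·h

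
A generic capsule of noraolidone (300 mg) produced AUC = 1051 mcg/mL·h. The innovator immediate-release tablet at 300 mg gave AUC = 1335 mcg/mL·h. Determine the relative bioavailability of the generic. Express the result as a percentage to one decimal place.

F_rel = 78.7%

F_rel = (AUC_test/D_test) / (AUC_ref/D_ref)
      = (1051/300) / (1335/300)
      = 3.50333 / 4.45 = 0.7873 = 78.73%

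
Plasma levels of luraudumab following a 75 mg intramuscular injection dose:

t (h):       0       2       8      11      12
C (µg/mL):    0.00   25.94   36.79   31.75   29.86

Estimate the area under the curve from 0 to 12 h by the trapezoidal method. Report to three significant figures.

AUC = 348 µg/mL·h

Trapezoidal AUC_0→12:
  [0→2]: (0.00+25.94)/2 × 2 = 25.94
  [2→8]: (25.94+36.79)/2 × 6 = 188.19
  [8→11]: (36.79+31.75)/2 × 3 = 102.81
  [11→12]: (31.75+29.86)/2 × 1 = 30.805
  Sum = 347.745 µg/mL·h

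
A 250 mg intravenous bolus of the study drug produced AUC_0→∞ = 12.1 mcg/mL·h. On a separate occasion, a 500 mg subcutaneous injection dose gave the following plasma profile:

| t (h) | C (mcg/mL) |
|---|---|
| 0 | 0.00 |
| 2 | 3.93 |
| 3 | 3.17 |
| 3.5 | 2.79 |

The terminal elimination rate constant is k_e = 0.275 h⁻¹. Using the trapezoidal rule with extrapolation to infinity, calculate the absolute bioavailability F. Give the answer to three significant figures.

Trapezoidal AUC_0→3.5 (subcutaneous injection):
  [0→2]: (0.00+3.93)/2 × 2 = 3.93
  [2→3]: (3.93+3.17)/2 × 1 = 3.55
  [3→3.5]: (3.17+2.79)/2 × 0.5 = 1.49
  Sum = 8.97 mcg/mL·h
Tail: C_last/k_e = 2.79/0.275 = 10.145
AUC_0→∞ (subcutaneous injection) = 8.97 + 10.145 = 19.115 mcg/mL·h
F = (AUC_ev/D_ev)/(AUC_iv/D_iv) = (19.115/500)/(12.1/250) = 0.03823/0.0484 = 0.7899

F = 0.790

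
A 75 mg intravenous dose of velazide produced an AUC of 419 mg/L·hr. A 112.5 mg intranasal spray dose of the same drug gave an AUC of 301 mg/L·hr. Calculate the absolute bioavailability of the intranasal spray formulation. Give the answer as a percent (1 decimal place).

F = (AUC_ev / D_ev) / (AUC_iv / D_iv)
  = (301/112.5) / (419/75)
  = 2.67556 / 5.58667 = 0.4789
  = 47.89%

F = 47.9%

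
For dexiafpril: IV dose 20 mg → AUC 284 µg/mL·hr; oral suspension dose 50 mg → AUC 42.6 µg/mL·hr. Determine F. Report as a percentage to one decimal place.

F = 6.0%

F = (AUC_ev / D_ev) / (AUC_iv / D_iv)
  = (42.6/50) / (284/20)
  = 0.852 / 14.2 = 0.0600
  = 6.00%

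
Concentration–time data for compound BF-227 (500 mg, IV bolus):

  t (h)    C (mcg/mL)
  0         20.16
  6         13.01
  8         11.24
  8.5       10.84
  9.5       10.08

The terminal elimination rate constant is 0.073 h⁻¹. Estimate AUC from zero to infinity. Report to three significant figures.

Trapezoidal AUC_0→9.5:
  [0→6]: (20.16+13.01)/2 × 6 = 99.51
  [6→8]: (13.01+11.24)/2 × 2 = 24.25
  [8→8.5]: (11.24+10.84)/2 × 0.5 = 5.52
  [8.5→9.5]: (10.84+10.08)/2 × 1 = 10.46
  Sum = 139.74 mcg/mL·h
Extrapolated tail: C_last / k_e = 10.08 / 0.073 = 138.082
AUC_0→∞ = 139.74 + 138.082 = 277.822 mcg/mL·h

AUC = 278 mcg/mL·h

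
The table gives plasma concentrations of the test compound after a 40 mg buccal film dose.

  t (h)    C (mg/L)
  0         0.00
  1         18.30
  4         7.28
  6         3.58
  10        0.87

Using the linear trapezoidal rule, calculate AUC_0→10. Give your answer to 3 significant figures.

Trapezoidal AUC_0→10:
  [0→1]: (0.00+18.30)/2 × 1 = 9.15
  [1→4]: (18.30+7.28)/2 × 3 = 38.37
  [4→6]: (7.28+3.58)/2 × 2 = 10.86
  [6→10]: (3.58+0.87)/2 × 4 = 8.9
  Sum = 67.28 mg/L·h

AUC = 67.3 mg/L·h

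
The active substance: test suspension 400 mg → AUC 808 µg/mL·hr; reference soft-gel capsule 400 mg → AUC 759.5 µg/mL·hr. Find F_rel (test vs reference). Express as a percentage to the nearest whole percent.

F_rel = 106%

F_rel = (AUC_test/D_test) / (AUC_ref/D_ref)
      = (808/400) / (759.5/400)
      = 2.02 / 1.89875 = 1.0639 = 106.39%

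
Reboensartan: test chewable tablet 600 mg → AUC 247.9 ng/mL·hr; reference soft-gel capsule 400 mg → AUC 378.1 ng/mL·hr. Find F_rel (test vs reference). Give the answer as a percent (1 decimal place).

F_rel = 43.7%

F_rel = (AUC_test/D_test) / (AUC_ref/D_ref)
      = (247.9/600) / (378.1/400)
      = 0.413167 / 0.94525 = 0.4371 = 43.71%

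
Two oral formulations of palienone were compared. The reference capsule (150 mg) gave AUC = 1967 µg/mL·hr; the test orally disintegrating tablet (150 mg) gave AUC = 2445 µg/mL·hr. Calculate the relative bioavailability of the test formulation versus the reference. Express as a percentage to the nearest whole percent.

F_rel = 124%

F_rel = (AUC_test/D_test) / (AUC_ref/D_ref)
      = (2445/150) / (1967/150)
      = 16.3 / 13.1133 = 1.2430 = 124.30%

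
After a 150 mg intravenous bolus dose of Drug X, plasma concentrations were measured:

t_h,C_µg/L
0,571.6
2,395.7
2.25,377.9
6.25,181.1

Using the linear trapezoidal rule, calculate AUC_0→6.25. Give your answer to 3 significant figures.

AUC = 2180 µg/L·h

Trapezoidal AUC_0→6.25:
  [0→2]: (571.6+395.7)/2 × 2 = 967.3
  [2→2.25]: (395.7+377.9)/2 × 0.25 = 96.7
  [2.25→6.25]: (377.9+181.1)/2 × 4 = 1118.0
  Sum = 2182.0 µg/L·h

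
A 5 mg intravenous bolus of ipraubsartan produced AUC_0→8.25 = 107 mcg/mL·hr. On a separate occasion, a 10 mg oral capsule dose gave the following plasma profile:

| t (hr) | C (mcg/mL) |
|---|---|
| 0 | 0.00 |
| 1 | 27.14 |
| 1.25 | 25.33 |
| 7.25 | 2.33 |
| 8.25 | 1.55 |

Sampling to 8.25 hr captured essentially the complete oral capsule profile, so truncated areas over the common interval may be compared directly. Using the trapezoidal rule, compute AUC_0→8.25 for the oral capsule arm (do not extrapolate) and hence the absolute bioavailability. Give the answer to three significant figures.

F = 0.491

Trapezoidal AUC_0→8.25 (oral capsule):
  [0→1]: (0.00+27.14)/2 × 1 = 13.57
  [1→1.25]: (27.14+25.33)/2 × 0.25 = 6.55875
  [1.25→7.25]: (25.33+2.33)/2 × 6 = 82.98
  [7.25→8.25]: (2.33+1.55)/2 × 1 = 1.94
  Sum = 105.04875 mcg/mL·hr
F = (AUC_ev/D_ev)/(AUC_iv/D_iv) = (105.04875/10)/(107/5) = 10.504875/21.4 = 0.4909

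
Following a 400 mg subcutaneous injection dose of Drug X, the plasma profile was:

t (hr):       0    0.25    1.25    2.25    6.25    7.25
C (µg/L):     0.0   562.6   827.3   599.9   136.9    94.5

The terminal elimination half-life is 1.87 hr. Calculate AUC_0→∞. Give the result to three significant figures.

AUC = 3320 µg/L·hr

Trapezoidal AUC_0→7.25:
  [0→0.25]: (0.0+562.6)/2 × 0.25 = 70.325
  [0.25→1.25]: (562.6+827.3)/2 × 1 = 694.95
  [1.25→2.25]: (827.3+599.9)/2 × 1 = 713.6
  [2.25→6.25]: (599.9+136.9)/2 × 4 = 1473.6
  [6.25→7.25]: (136.9+94.5)/2 × 1 = 115.7
  Sum = 3068.175 µg/L·hr
k_e = ln2 / t½ = 0.693147 / 1.87 = 0.3707 hr^-1
Extrapolated tail: C_last / k_e = 94.5 / 0.3707 = 254.923
AUC_0→∞ = 3068.175 + 254.923 = 3323.098 µg/L·hr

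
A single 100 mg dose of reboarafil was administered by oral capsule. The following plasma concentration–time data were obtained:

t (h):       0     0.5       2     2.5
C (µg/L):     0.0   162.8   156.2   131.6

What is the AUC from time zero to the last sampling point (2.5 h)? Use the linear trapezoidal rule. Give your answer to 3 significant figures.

AUC = 352 µg/L·h

Trapezoidal AUC_0→2.5:
  [0→0.5]: (0.0+162.8)/2 × 0.5 = 40.7
  [0.5→2]: (162.8+156.2)/2 × 1.5 = 239.25
  [2→2.5]: (156.2+131.6)/2 × 0.5 = 71.95
  Sum = 351.9 µg/L·h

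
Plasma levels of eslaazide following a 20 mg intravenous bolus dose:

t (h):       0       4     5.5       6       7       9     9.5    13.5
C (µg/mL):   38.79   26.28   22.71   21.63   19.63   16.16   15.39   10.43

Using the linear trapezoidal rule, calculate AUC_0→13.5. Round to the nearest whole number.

AUC = 294 µg/mL·h

Trapezoidal AUC_0→13.5:
  [0→4]: (38.79+26.28)/2 × 4 = 130.14
  [4→5.5]: (26.28+22.71)/2 × 1.5 = 36.7425
  [5.5→6]: (22.71+21.63)/2 × 0.5 = 11.085
  [6→7]: (21.63+19.63)/2 × 1 = 20.63
  [7→9]: (19.63+16.16)/2 × 2 = 35.79
  [9→9.5]: (16.16+15.39)/2 × 0.5 = 7.8875
  [9.5→13.5]: (15.39+10.43)/2 × 4 = 51.64
  Sum = 293.915 µg/mL·h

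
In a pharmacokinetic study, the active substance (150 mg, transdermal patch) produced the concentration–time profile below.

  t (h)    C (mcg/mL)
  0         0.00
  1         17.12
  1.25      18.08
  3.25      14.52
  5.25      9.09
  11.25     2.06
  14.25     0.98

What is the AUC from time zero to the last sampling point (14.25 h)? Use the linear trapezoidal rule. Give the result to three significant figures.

Trapezoidal AUC_0→14.25:
  [0→1]: (0.00+17.12)/2 × 1 = 8.56
  [1→1.25]: (17.12+18.08)/2 × 0.25 = 4.4
  [1.25→3.25]: (18.08+14.52)/2 × 2 = 32.6
  [3.25→5.25]: (14.52+9.09)/2 × 2 = 23.61
  [5.25→11.25]: (9.09+2.06)/2 × 6 = 33.45
  [11.25→14.25]: (2.06+0.98)/2 × 3 = 4.56
  Sum = 107.18 mcg/mL·h

AUC = 107 mcg/mL·h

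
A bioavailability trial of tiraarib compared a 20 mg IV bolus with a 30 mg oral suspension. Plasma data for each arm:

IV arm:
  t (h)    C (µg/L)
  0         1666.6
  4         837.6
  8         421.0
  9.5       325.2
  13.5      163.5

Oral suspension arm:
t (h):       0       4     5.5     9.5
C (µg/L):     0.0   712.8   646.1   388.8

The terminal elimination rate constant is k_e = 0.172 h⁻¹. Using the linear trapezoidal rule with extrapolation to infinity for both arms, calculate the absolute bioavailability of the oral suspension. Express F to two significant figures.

F = 0.45

Trapezoidal AUC_0→13.5 (IV):
  [0→4]: (1666.6+837.6)/2 × 4 = 5008.4
  [4→8]: (837.6+421.0)/2 × 4 = 2517.2
  [8→9.5]: (421.0+325.2)/2 × 1.5 = 559.65
  [9.5→13.5]: (325.2+163.5)/2 × 4 = 977.4
  Sum = 9062.65 µg/L·h
IV tail: 163.5/0.172 = 950.581; AUC_iv,0→∞ = 9062.65 + 950.581 = 10013.231 µg/L·h
Trapezoidal AUC_0→9.5 (oral suspension):
  [0→4]: (0.0+712.8)/2 × 4 = 1425.6
  [4→5.5]: (712.8+646.1)/2 × 1.5 = 1019.175
  [5.5→9.5]: (646.1+388.8)/2 × 4 = 2069.8
  Sum = 4514.575 µg/L·h
oral suspension tail: 388.8/0.172 = 2260.465; AUC_ev,0→∞ = 4514.575 + 2260.465 = 6775.04 µg/L·h
F = (AUC_ev/D_ev)/(AUC_iv/D_iv) = (6775.04/30)/(10013.231/20) = 225.835/500.66155 = 0.4511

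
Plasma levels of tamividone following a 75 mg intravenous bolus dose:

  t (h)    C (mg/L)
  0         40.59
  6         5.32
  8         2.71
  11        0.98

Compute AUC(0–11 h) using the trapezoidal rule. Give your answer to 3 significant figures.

Trapezoidal AUC_0→11:
  [0→6]: (40.59+5.32)/2 × 6 = 137.73
  [6→8]: (5.32+2.71)/2 × 2 = 8.03
  [8→11]: (2.71+0.98)/2 × 3 = 5.535
  Sum = 151.295 mg/L·h

AUC = 151 mg/L·h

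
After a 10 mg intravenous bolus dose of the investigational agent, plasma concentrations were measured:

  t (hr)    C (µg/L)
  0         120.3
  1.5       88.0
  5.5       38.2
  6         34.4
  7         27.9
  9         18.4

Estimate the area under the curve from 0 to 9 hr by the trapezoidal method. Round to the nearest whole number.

AUC = 504 µg/L·hr

Trapezoidal AUC_0→9:
  [0→1.5]: (120.3+88.0)/2 × 1.5 = 156.225
  [1.5→5.5]: (88.0+38.2)/2 × 4 = 252.4
  [5.5→6]: (38.2+34.4)/2 × 0.5 = 18.15
  [6→7]: (34.4+27.9)/2 × 1 = 31.15
  [7→9]: (27.9+18.4)/2 × 2 = 46.3
  Sum = 504.225 µg/L·hr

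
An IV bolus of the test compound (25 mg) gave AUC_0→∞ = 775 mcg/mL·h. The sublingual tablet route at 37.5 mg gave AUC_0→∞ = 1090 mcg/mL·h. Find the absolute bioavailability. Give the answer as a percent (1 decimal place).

F = 93.8%

F = (AUC_ev / D_ev) / (AUC_iv / D_iv)
  = (1090/37.5) / (775/25)
  = 29.0667 / 31 = 0.9376
  = 93.76%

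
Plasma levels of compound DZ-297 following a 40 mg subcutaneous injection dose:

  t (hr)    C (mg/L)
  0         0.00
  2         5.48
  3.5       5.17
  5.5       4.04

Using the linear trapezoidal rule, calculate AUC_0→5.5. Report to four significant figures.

AUC = 22.68 mg/L·hr

Trapezoidal AUC_0→5.5:
  [0→2]: (0.00+5.48)/2 × 2 = 5.48
  [2→3.5]: (5.48+5.17)/2 × 1.5 = 7.9875
  [3.5→5.5]: (5.17+4.04)/2 × 2 = 9.21
  Sum = 22.6775 mg/L·hr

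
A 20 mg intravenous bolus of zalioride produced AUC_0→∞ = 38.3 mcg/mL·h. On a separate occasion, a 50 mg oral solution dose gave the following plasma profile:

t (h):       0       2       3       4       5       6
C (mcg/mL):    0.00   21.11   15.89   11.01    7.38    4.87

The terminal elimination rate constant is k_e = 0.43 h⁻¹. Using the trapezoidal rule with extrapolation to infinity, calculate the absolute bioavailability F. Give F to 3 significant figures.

F = 0.832

Trapezoidal AUC_0→6 (oral solution):
  [0→2]: (0.00+21.11)/2 × 2 = 21.11
  [2→3]: (21.11+15.89)/2 × 1 = 18.5
  [3→4]: (15.89+11.01)/2 × 1 = 13.45
  [4→5]: (11.01+7.38)/2 × 1 = 9.195
  [5→6]: (7.38+4.87)/2 × 1 = 6.125
  Sum = 68.38 mcg/mL·h
Tail: C_last/k_e = 4.87/0.43 = 11.326
AUC_0→∞ (oral solution) = 68.38 + 11.326 = 79.706 mcg/mL·h
F = (AUC_ev/D_ev)/(AUC_iv/D_iv) = (79.706/50)/(38.3/20) = 1.59412/1.915 = 0.8324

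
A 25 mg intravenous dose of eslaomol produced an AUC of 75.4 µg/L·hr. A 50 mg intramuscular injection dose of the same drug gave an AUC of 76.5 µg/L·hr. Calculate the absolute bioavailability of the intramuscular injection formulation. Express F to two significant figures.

F = 0.51

F = (AUC_ev / D_ev) / (AUC_iv / D_iv)
  = (76.5/50) / (75.4/25)
  = 1.53 / 3.016 = 0.5073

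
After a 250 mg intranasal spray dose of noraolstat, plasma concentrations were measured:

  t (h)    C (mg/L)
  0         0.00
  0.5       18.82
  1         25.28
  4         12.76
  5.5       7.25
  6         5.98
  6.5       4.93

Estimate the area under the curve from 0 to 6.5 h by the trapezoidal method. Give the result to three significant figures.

Trapezoidal AUC_0→6.5:
  [0→0.5]: (0.00+18.82)/2 × 0.5 = 4.705
  [0.5→1]: (18.82+25.28)/2 × 0.5 = 11.025
  [1→4]: (25.28+12.76)/2 × 3 = 57.06
  [4→5.5]: (12.76+7.25)/2 × 1.5 = 15.0075
  [5.5→6]: (7.25+5.98)/2 × 0.5 = 3.3075
  [6→6.5]: (5.98+4.93)/2 × 0.5 = 2.7275
  Sum = 93.8325 mg/L·h

AUC = 93.8 mg/L·h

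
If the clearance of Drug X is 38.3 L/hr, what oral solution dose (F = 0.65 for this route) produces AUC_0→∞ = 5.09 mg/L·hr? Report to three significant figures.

Dose = 300 mg

Dose = CL × AUC_0→∞ / F
     = 38.3 × 5.09 / 0.65 = 299.918 mg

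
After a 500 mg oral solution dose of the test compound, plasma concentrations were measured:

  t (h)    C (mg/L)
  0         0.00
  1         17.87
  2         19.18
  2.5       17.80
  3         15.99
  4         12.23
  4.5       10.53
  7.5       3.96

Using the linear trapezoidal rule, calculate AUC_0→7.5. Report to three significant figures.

Trapezoidal AUC_0→7.5:
  [0→1]: (0.00+17.87)/2 × 1 = 8.935
  [1→2]: (17.87+19.18)/2 × 1 = 18.525
  [2→2.5]: (19.18+17.80)/2 × 0.5 = 9.245
  [2.5→3]: (17.80+15.99)/2 × 0.5 = 8.4475
  [3→4]: (15.99+12.23)/2 × 1 = 14.11
  [4→4.5]: (12.23+10.53)/2 × 0.5 = 5.69
  [4.5→7.5]: (10.53+3.96)/2 × 3 = 21.735
  Sum = 86.6875 mg/L·h

AUC = 86.7 mg/L·h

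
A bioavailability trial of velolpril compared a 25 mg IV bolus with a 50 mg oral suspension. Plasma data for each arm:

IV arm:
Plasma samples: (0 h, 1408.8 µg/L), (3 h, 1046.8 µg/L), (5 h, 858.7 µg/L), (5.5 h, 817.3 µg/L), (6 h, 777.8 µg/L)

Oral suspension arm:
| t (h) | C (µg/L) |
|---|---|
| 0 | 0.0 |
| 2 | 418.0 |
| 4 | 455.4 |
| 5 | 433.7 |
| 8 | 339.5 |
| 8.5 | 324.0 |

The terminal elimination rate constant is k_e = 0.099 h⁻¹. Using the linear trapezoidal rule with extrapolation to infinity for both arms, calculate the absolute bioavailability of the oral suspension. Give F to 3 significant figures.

Trapezoidal AUC_0→6 (IV):
  [0→3]: (1408.8+1046.8)/2 × 3 = 3683.4
  [3→5]: (1046.8+858.7)/2 × 2 = 1905.5
  [5→5.5]: (858.7+817.3)/2 × 0.5 = 419.0
  [5.5→6]: (817.3+777.8)/2 × 0.5 = 398.775
  Sum = 6406.675 µg/L·h
IV tail: 777.8/0.099 = 7856.566; AUC_iv,0→∞ = 6406.675 + 7856.566 = 14263.241 µg/L·h
Trapezoidal AUC_0→8.5 (oral suspension):
  [0→2]: (0.0+418.0)/2 × 2 = 418.0
  [2→4]: (418.0+455.4)/2 × 2 = 873.4
  [4→5]: (455.4+433.7)/2 × 1 = 444.55
  [5→8]: (433.7+339.5)/2 × 3 = 1159.8
  [8→8.5]: (339.5+324.0)/2 × 0.5 = 165.875
  Sum = 3061.625 µg/L·h
oral suspension tail: 324.0/0.099 = 3272.727; AUC_ev,0→∞ = 3061.625 + 3272.727 = 6334.352 µg/L·h
F = (AUC_ev/D_ev)/(AUC_iv/D_iv) = (6334.352/50)/(14263.241/25) = 126.68704/570.52964 = 0.2221

F = 0.222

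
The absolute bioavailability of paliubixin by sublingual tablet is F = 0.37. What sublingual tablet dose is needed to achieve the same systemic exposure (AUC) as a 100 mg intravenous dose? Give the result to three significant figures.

For equal systemic exposure: F × D_ev = D_iv
D_ev = D_iv / F = 100 / 0.37 = 270.27 mg

D_sublingual = 270 mg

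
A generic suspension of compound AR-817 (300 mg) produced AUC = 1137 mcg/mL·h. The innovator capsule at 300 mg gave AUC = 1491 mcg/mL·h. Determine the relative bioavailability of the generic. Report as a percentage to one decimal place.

F_rel = (AUC_test/D_test) / (AUC_ref/D_ref)
      = (1137/300) / (1491/300)
      = 3.79 / 4.97 = 0.7626 = 76.26%

F_rel = 76.3%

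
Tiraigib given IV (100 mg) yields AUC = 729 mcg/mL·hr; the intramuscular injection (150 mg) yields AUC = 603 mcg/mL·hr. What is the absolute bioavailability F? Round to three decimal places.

F = (AUC_ev / D_ev) / (AUC_iv / D_iv)
  = (603/150) / (729/100)
  = 4.02 / 7.29 = 0.5514

F = 0.551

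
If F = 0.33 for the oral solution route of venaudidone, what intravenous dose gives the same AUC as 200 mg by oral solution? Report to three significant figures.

Systemic exposure from an extravascular dose = F × D_ev, so the equivalent IV dose is F × D_ev.
D_iv = F × D_ev = 0.33 × 200 = 66 mg

D_iv = 66.0 mg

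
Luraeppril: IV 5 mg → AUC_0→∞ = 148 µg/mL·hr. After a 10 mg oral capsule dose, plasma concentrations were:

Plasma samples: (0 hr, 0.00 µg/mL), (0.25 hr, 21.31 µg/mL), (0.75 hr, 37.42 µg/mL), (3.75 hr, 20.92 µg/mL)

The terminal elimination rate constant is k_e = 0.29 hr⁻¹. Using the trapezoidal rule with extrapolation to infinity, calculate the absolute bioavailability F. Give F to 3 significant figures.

F = 0.598

Trapezoidal AUC_0→3.75 (oral capsule):
  [0→0.25]: (0.00+21.31)/2 × 0.25 = 2.66375
  [0.25→0.75]: (21.31+37.42)/2 × 0.5 = 14.6825
  [0.75→3.75]: (37.42+20.92)/2 × 3 = 87.51
  Sum = 104.85625 µg/mL·hr
Tail: C_last/k_e = 20.92/0.29 = 72.138
AUC_0→∞ (oral capsule) = 104.85625 + 72.138 = 176.99425 µg/mL·hr
F = (AUC_ev/D_ev)/(AUC_iv/D_iv) = (176.99425/10)/(148/5) = 17.699425/29.6 = 0.5980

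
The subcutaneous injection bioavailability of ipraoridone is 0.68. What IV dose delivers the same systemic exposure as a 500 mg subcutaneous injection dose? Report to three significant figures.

Systemic exposure from an extravascular dose = F × D_ev, so the equivalent IV dose is F × D_ev.
D_iv = F × D_ev = 0.68 × 500 = 340 mg

D_iv = 340 mg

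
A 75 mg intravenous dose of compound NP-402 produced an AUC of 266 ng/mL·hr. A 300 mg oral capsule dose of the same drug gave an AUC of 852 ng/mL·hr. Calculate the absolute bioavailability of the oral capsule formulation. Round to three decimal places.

F = 0.801

F = (AUC_ev / D_ev) / (AUC_iv / D_iv)
  = (852/300) / (266/75)
  = 2.84 / 3.54667 = 0.8008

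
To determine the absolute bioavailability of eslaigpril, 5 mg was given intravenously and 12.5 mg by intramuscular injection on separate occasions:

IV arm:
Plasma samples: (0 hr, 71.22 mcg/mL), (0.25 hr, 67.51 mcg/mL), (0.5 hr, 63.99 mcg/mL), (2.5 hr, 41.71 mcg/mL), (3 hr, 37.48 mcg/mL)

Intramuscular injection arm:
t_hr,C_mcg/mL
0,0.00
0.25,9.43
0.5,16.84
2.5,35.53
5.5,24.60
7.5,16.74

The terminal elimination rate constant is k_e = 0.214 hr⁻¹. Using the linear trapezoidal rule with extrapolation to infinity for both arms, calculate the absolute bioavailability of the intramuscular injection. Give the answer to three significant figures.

F = 0.319

Trapezoidal AUC_0→3 (IV):
  [0→0.25]: (71.22+67.51)/2 × 0.25 = 17.34125
  [0.25→0.5]: (67.51+63.99)/2 × 0.25 = 16.4375
  [0.5→2.5]: (63.99+41.71)/2 × 2 = 105.7
  [2.5→3]: (41.71+37.48)/2 × 0.5 = 19.7975
  Sum = 159.27625 mcg/mL·hr
IV tail: 37.48/0.214 = 175.140; AUC_iv,0→∞ = 159.27625 + 175.140 = 334.41625 mcg/mL·hr
Trapezoidal AUC_0→7.5 (intramuscular injection):
  [0→0.25]: (0.00+9.43)/2 × 0.25 = 1.17875
  [0.25→0.5]: (9.43+16.84)/2 × 0.25 = 3.28375
  [0.5→2.5]: (16.84+35.53)/2 × 2 = 52.37
  [2.5→5.5]: (35.53+24.60)/2 × 3 = 90.195
  [5.5→7.5]: (24.60+16.74)/2 × 2 = 41.34
  Sum = 188.3675 mcg/mL·hr
intramuscular injection tail: 16.74/0.214 = 78.224; AUC_ev,0→∞ = 188.3675 + 78.224 = 266.5915 mcg/mL·hr
F = (AUC_ev/D_ev)/(AUC_iv/D_iv) = (266.5915/12.5)/(334.41625/5) = 21.32732/66.88325 = 0.3189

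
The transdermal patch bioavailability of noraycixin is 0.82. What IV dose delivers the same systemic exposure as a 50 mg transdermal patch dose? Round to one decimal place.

D_iv = 41.0 mg

Systemic exposure from an extravascular dose = F × D_ev, so the equivalent IV dose is F × D_ev.
D_iv = F × D_ev = 0.82 × 50 = 41 mg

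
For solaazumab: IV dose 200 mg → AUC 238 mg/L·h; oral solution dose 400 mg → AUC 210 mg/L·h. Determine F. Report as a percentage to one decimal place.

F = (AUC_ev / D_ev) / (AUC_iv / D_iv)
  = (210/400) / (238/200)
  = 0.525 / 1.19 = 0.4412
  = 44.12%

F = 44.1%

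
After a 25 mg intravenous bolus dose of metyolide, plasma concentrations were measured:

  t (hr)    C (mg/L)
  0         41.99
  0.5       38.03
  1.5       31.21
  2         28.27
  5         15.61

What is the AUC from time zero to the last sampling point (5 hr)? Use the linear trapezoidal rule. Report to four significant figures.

AUC = 135.3 mg/L·hr

Trapezoidal AUC_0→5:
  [0→0.5]: (41.99+38.03)/2 × 0.5 = 20.005
  [0.5→1.5]: (38.03+31.21)/2 × 1 = 34.62
  [1.5→2]: (31.21+28.27)/2 × 0.5 = 14.87
  [2→5]: (28.27+15.61)/2 × 3 = 65.82
  Sum = 135.315 mg/L·hr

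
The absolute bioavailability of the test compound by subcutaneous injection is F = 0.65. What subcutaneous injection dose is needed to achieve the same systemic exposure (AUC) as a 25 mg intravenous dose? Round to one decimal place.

For equal systemic exposure: F × D_ev = D_iv
D_ev = D_iv / F = 25 / 0.65 = 38.4615 mg

D_subcutaneous = 38.5 mg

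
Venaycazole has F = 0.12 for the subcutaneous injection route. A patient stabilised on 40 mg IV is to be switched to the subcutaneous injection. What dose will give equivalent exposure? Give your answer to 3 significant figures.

D_subcutaneous = 333 mg

For equal systemic exposure: F × D_ev = D_iv
D_ev = D_iv / F = 40 / 0.12 = 333.333 mg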